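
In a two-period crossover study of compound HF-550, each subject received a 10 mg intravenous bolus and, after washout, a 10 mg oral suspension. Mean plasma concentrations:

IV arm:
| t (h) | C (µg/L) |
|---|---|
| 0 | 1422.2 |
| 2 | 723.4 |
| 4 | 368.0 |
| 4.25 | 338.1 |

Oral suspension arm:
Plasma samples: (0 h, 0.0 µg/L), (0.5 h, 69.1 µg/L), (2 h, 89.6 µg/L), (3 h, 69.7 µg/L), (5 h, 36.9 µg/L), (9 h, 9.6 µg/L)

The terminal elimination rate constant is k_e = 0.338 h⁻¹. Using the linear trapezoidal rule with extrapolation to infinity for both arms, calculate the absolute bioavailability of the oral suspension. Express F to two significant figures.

Trapezoidal AUC_0→4.25 (IV):
  [0→2]: (1422.2+723.4)/2 × 2 = 2145.6
  [2→4]: (723.4+368.0)/2 × 2 = 1091.4
  [4→4.25]: (368.0+338.1)/2 × 0.25 = 88.2625
  Sum = 3325.2625 µg/L·h
IV tail: 338.1/0.338 = 1000.296; AUC_iv,0→∞ = 3325.2625 + 1000.296 = 4325.5585 µg/L·h
Trapezoidal AUC_0→9 (oral suspension):
  [0→0.5]: (0.0+69.1)/2 × 0.5 = 17.275
  [0.5→2]: (69.1+89.6)/2 × 1.5 = 119.025
  [2→3]: (89.6+69.7)/2 × 1 = 79.65
  [3→5]: (69.7+36.9)/2 × 2 = 106.6
  [5→9]: (36.9+9.6)/2 × 4 = 93.0
  Sum = 415.55 µg/L·h
oral suspension tail: 9.6/0.338 = 28.402; AUC_ev,0→∞ = 415.55 + 28.402 = 443.952 µg/L·h
F = (AUC_ev/D_ev)/(AUC_iv/D_iv) = (443.952/10)/(4325.5585/10) = 44.3952/432.55585 = 0.1026

F = 0.10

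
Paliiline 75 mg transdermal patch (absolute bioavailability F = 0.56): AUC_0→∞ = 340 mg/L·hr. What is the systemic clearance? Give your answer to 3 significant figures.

CL = F × Dose / AUC_0→∞
   = 0.56 × 75 / 340 = 0.123529 L/hr

CL = 0.124 L/hr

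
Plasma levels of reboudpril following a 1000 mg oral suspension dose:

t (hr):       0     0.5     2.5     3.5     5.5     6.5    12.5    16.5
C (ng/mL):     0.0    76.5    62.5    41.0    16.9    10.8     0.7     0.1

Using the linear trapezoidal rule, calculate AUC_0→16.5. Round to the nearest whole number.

AUC = 318 ng/mL·hr

Trapezoidal AUC_0→16.5:
  [0→0.5]: (0.0+76.5)/2 × 0.5 = 19.125
  [0.5→2.5]: (76.5+62.5)/2 × 2 = 139.0
  [2.5→3.5]: (62.5+41.0)/2 × 1 = 51.75
  [3.5→5.5]: (41.0+16.9)/2 × 2 = 57.9
  [5.5→6.5]: (16.9+10.8)/2 × 1 = 13.85
  [6.5→12.5]: (10.8+0.7)/2 × 6 = 34.5
  [12.5→16.5]: (0.7+0.1)/2 × 4 = 1.6
  Sum = 317.725 ng/mL·hr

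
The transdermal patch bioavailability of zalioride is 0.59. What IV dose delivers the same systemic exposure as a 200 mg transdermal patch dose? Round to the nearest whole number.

Systemic exposure from an extravascular dose = F × D_ev, so the equivalent IV dose is F × D_ev.
D_iv = F × D_ev = 0.59 × 200 = 118 mg

D_iv = 118 mg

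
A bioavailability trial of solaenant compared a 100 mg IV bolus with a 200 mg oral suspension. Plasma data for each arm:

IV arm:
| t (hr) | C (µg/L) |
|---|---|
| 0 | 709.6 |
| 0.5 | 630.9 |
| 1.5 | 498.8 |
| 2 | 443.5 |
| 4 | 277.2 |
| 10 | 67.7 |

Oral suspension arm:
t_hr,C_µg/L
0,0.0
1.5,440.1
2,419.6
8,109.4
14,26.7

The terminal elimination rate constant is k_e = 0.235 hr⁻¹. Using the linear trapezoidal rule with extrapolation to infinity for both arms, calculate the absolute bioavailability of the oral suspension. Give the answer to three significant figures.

F = 0.417

Trapezoidal AUC_0→10 (IV):
  [0→0.5]: (709.6+630.9)/2 × 0.5 = 335.125
  [0.5→1.5]: (630.9+498.8)/2 × 1 = 564.85
  [1.5→2]: (498.8+443.5)/2 × 0.5 = 235.575
  [2→4]: (443.5+277.2)/2 × 2 = 720.7
  [4→10]: (277.2+67.7)/2 × 6 = 1034.7
  Sum = 2890.95 µg/L·hr
IV tail: 67.7/0.235 = 288.085; AUC_iv,0→∞ = 2890.95 + 288.085 = 3179.035 µg/L·hr
Trapezoidal AUC_0→14 (oral suspension):
  [0→1.5]: (0.0+440.1)/2 × 1.5 = 330.075
  [1.5→2]: (440.1+419.6)/2 × 0.5 = 214.925
  [2→8]: (419.6+109.4)/2 × 6 = 1587.0
  [8→14]: (109.4+26.7)/2 × 6 = 408.3
  Sum = 2540.3 µg/L·hr
oral suspension tail: 26.7/0.235 = 113.617; AUC_ev,0→∞ = 2540.3 + 113.617 = 2653.917 µg/L·hr
F = (AUC_ev/D_ev)/(AUC_iv/D_iv) = (2653.917/200)/(3179.035/100) = 13.269585/31.79035 = 0.4174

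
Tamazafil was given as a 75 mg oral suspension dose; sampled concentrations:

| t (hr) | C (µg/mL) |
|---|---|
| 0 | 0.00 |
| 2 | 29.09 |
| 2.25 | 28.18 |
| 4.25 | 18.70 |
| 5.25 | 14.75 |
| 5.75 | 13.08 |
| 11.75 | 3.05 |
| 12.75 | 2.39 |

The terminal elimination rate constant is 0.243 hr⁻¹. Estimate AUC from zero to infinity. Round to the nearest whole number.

Trapezoidal AUC_0→12.75:
  [0→2]: (0.00+29.09)/2 × 2 = 29.09
  [2→2.25]: (29.09+28.18)/2 × 0.25 = 7.15875
  [2.25→4.25]: (28.18+18.70)/2 × 2 = 46.88
  [4.25→5.25]: (18.70+14.75)/2 × 1 = 16.725
  [5.25→5.75]: (14.75+13.08)/2 × 0.5 = 6.9575
  [5.75→11.75]: (13.08+3.05)/2 × 6 = 48.39
  [11.75→12.75]: (3.05+2.39)/2 × 1 = 2.72
  Sum = 157.92125 µg/mL·hr
Extrapolated tail: C_last / k_e = 2.39 / 0.243 = 9.835
AUC_0→∞ = 157.92125 + 9.835 = 167.75625 µg/mL·hr

AUC = 168 µg/mL·hr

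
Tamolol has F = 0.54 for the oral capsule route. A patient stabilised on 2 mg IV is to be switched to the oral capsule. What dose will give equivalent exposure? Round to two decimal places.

For equal systemic exposure: F × D_ev = D_iv
D_ev = D_iv / F = 2 / 0.54 = 3.7037 mg

D_oral = 3.70 mg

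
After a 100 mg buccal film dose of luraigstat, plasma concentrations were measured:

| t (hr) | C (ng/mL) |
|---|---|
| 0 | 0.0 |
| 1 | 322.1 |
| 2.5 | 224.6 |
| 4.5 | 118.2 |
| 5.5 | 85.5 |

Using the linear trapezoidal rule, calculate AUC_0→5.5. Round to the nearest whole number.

AUC = 1016 ng/mL·hr

Trapezoidal AUC_0→5.5:
  [0→1]: (0.0+322.1)/2 × 1 = 161.05
  [1→2.5]: (322.1+224.6)/2 × 1.5 = 410.025
  [2.5→4.5]: (224.6+118.2)/2 × 2 = 342.8
  [4.5→5.5]: (118.2+85.5)/2 × 1 = 101.85
  Sum = 1015.725 ng/mL·hr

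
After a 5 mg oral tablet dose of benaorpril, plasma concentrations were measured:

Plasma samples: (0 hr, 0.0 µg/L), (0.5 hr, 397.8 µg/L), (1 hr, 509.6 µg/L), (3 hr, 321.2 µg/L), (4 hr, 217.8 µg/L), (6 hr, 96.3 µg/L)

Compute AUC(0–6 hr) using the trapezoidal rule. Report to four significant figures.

AUC = 1741 µg/L·hr

Trapezoidal AUC_0→6:
  [0→0.5]: (0.0+397.8)/2 × 0.5 = 99.45
  [0.5→1]: (397.8+509.6)/2 × 0.5 = 226.85
  [1→3]: (509.6+321.2)/2 × 2 = 830.8
  [3→4]: (321.2+217.8)/2 × 1 = 269.5
  [4→6]: (217.8+96.3)/2 × 2 = 314.1
  Sum = 1740.7 µg/L·hr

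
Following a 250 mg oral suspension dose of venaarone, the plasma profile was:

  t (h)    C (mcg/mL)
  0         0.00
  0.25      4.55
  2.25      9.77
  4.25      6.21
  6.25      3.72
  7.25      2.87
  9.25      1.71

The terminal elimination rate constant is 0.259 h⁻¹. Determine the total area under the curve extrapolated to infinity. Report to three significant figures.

Trapezoidal AUC_0→9.25:
  [0→0.25]: (0.00+4.55)/2 × 0.25 = 0.56875
  [0.25→2.25]: (4.55+9.77)/2 × 2 = 14.32
  [2.25→4.25]: (9.77+6.21)/2 × 2 = 15.98
  [4.25→6.25]: (6.21+3.72)/2 × 2 = 9.93
  [6.25→7.25]: (3.72+2.87)/2 × 1 = 3.295
  [7.25→9.25]: (2.87+1.71)/2 × 2 = 4.58
  Sum = 48.67375 mcg/mL·h
Extrapolated tail: C_last / k_e = 1.71 / 0.259 = 6.602
AUC_0→∞ = 48.67375 + 6.602 = 55.27575 mcg/mL·h

AUC = 55.3 mcg/mL·h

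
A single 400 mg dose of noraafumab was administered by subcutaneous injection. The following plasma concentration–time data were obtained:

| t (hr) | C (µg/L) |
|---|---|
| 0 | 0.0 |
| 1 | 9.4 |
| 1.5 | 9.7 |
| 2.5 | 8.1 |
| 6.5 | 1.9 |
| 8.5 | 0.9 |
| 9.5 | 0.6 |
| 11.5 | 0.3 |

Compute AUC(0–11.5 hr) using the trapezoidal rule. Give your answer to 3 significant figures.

AUC = 42.8 µg/L·hr

Trapezoidal AUC_0→11.5:
  [0→1]: (0.0+9.4)/2 × 1 = 4.7
  [1→1.5]: (9.4+9.7)/2 × 0.5 = 4.775
  [1.5→2.5]: (9.7+8.1)/2 × 1 = 8.9
  [2.5→6.5]: (8.1+1.9)/2 × 4 = 20.0
  [6.5→8.5]: (1.9+0.9)/2 × 2 = 2.8
  [8.5→9.5]: (0.9+0.6)/2 × 1 = 0.75
  [9.5→11.5]: (0.6+0.3)/2 × 2 = 0.9
  Sum = 42.825 µg/L·hr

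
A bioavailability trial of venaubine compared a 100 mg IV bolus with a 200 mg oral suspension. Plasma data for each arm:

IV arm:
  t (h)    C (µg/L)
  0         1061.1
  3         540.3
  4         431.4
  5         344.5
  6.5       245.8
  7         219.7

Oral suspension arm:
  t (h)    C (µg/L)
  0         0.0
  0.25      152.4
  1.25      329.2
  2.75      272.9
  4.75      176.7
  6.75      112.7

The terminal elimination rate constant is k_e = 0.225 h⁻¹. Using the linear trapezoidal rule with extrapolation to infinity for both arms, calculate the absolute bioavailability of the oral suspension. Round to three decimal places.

Trapezoidal AUC_0→7 (IV):
  [0→3]: (1061.1+540.3)/2 × 3 = 2402.1
  [3→4]: (540.3+431.4)/2 × 1 = 485.85
  [4→5]: (431.4+344.5)/2 × 1 = 387.95
  [5→6.5]: (344.5+245.8)/2 × 1.5 = 442.725
  [6.5→7]: (245.8+219.7)/2 × 0.5 = 116.375
  Sum = 3835.0 µg/L·h
IV tail: 219.7/0.225 = 976.444; AUC_iv,0→∞ = 3835.0 + 976.444 = 4811.444 µg/L·h
Trapezoidal AUC_0→6.75 (oral suspension):
  [0→0.25]: (0.0+152.4)/2 × 0.25 = 19.05
  [0.25→1.25]: (152.4+329.2)/2 × 1 = 240.8
  [1.25→2.75]: (329.2+272.9)/2 × 1.5 = 451.575
  [2.75→4.75]: (272.9+176.7)/2 × 2 = 449.6
  [4.75→6.75]: (176.7+112.7)/2 × 2 = 289.4
  Sum = 1450.425 µg/L·h
oral suspension tail: 112.7/0.225 = 500.889; AUC_ev,0→∞ = 1450.425 + 500.889 = 1951.314 µg/L·h
F = (AUC_ev/D_ev)/(AUC_iv/D_iv) = (1951.314/200)/(4811.444/100) = 9.75657/48.11444 = 0.2028

F = 0.203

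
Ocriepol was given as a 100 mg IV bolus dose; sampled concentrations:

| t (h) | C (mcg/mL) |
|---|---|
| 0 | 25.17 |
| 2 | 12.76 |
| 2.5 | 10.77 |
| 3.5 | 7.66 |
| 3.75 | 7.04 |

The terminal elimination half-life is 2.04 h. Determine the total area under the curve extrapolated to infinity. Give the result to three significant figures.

AUC = 75.6 mcg/mL·h

Trapezoidal AUC_0→3.75:
  [0→2]: (25.17+12.76)/2 × 2 = 37.93
  [2→2.5]: (12.76+10.77)/2 × 0.5 = 5.8825
  [2.5→3.5]: (10.77+7.66)/2 × 1 = 9.215
  [3.5→3.75]: (7.66+7.04)/2 × 0.25 = 1.8375
  Sum = 54.865 mcg/mL·h
k_e = ln2 / t½ = 0.693147 / 2.04 = 0.3398 h^-1
Extrapolated tail: C_last / k_e = 7.04 / 0.3398 = 20.718
AUC_0→∞ = 54.865 + 20.718 = 75.583 mcg/mL·h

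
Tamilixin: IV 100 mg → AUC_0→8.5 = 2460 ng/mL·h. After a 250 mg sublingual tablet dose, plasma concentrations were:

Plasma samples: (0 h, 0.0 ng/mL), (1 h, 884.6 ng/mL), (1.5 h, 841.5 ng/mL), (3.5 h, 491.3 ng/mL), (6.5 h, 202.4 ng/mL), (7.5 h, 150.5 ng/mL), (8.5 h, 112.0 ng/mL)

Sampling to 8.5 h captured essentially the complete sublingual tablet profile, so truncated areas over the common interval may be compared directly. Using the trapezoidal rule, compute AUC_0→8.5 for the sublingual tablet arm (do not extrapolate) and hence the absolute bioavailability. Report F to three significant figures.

Trapezoidal AUC_0→8.5 (sublingual tablet):
  [0→1]: (0.0+884.6)/2 × 1 = 442.3
  [1→1.5]: (884.6+841.5)/2 × 0.5 = 431.525
  [1.5→3.5]: (841.5+491.3)/2 × 2 = 1332.8
  [3.5→6.5]: (491.3+202.4)/2 × 3 = 1040.55
  [6.5→7.5]: (202.4+150.5)/2 × 1 = 176.45
  [7.5→8.5]: (150.5+112.0)/2 × 1 = 131.25
  Sum = 3554.875 ng/mL·h
F = (AUC_ev/D_ev)/(AUC_iv/D_iv) = (3554.875/250)/(2460/100) = 14.2195/24.6 = 0.5780

F = 0.578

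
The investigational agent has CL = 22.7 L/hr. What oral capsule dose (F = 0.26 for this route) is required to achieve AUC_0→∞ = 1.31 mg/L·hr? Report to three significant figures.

Dose = 114 mg

Dose = CL × AUC_0→∞ / F
     = 22.7 × 1.31 / 0.26 = 114.373 mg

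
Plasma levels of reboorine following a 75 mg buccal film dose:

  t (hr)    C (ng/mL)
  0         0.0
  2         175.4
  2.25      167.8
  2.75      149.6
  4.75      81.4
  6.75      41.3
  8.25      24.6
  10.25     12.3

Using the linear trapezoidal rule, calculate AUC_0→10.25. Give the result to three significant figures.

AUC = 738 ng/mL·hr

Trapezoidal AUC_0→10.25:
  [0→2]: (0.0+175.4)/2 × 2 = 175.4
  [2→2.25]: (175.4+167.8)/2 × 0.25 = 42.9
  [2.25→2.75]: (167.8+149.6)/2 × 0.5 = 79.35
  [2.75→4.75]: (149.6+81.4)/2 × 2 = 231.0
  [4.75→6.75]: (81.4+41.3)/2 × 2 = 122.7
  [6.75→8.25]: (41.3+24.6)/2 × 1.5 = 49.425
  [8.25→10.25]: (24.6+12.3)/2 × 2 = 36.9
  Sum = 737.675 ng/mL·hr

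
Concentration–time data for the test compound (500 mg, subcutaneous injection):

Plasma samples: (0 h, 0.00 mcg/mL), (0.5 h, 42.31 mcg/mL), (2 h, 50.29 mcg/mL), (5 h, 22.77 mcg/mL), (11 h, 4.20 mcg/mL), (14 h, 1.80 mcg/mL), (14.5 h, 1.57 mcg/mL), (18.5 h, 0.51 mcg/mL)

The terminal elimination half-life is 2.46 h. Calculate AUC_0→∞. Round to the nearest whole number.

AUC = 286 mcg/mL·h

Trapezoidal AUC_0→18.5:
  [0→0.5]: (0.00+42.31)/2 × 0.5 = 10.5775
  [0.5→2]: (42.31+50.29)/2 × 1.5 = 69.45
  [2→5]: (50.29+22.77)/2 × 3 = 109.59
  [5→11]: (22.77+4.20)/2 × 6 = 80.91
  [11→14]: (4.20+1.80)/2 × 3 = 9.0
  [14→14.5]: (1.80+1.57)/2 × 0.5 = 0.8425
  [14.5→18.5]: (1.57+0.51)/2 × 4 = 4.16
  Sum = 284.53 mcg/mL·h
k_e = ln2 / t½ = 0.693147 / 2.46 = 0.2818 h^-1
Extrapolated tail: C_last / k_e = 0.51 / 0.2818 = 1.810
AUC_0→∞ = 284.53 + 1.810 = 286.34 mcg/mL·h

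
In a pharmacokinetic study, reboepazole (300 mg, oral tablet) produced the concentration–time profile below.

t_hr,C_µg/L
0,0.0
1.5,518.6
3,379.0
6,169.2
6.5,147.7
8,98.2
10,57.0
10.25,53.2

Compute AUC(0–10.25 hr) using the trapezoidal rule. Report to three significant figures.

AUC = 2320 µg/L·hr

Trapezoidal AUC_0→10.25:
  [0→1.5]: (0.0+518.6)/2 × 1.5 = 388.95
  [1.5→3]: (518.6+379.0)/2 × 1.5 = 673.2
  [3→6]: (379.0+169.2)/2 × 3 = 822.3
  [6→6.5]: (169.2+147.7)/2 × 0.5 = 79.225
  [6.5→8]: (147.7+98.2)/2 × 1.5 = 184.425
  [8→10]: (98.2+57.0)/2 × 2 = 155.2
  [10→10.25]: (57.0+53.2)/2 × 0.25 = 13.775
  Sum = 2317.075 µg/L·hr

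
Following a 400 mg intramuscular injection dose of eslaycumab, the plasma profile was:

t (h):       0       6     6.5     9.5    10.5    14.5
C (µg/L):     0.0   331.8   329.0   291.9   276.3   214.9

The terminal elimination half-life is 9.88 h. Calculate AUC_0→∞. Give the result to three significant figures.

AUC = 6420 µg/L·h

Trapezoidal AUC_0→14.5:
  [0→6]: (0.0+331.8)/2 × 6 = 995.4
  [6→6.5]: (331.8+329.0)/2 × 0.5 = 165.2
  [6.5→9.5]: (329.0+291.9)/2 × 3 = 931.35
  [9.5→10.5]: (291.9+276.3)/2 × 1 = 284.1
  [10.5→14.5]: (276.3+214.9)/2 × 4 = 982.4
  Sum = 3358.45 µg/L·h
k_e = ln2 / t½ = 0.693147 / 9.88 = 0.0702 h^-1
Extrapolated tail: C_last / k_e = 214.9 / 0.0702 = 3061.254
AUC_0→∞ = 3358.45 + 3061.254 = 6419.704 µg/L·h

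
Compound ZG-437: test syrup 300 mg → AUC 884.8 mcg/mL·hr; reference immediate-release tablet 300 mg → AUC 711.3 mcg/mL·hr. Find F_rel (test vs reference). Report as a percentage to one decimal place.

F_rel = (AUC_test/D_test) / (AUC_ref/D_ref)
      = (884.8/300) / (711.3/300)
      = 2.94933 / 2.371 = 1.2439 = 124.39%

F_rel = 124.4%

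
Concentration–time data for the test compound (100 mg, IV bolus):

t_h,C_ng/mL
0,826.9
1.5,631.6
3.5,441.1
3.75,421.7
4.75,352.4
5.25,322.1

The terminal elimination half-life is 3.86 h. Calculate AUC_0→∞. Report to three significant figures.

Trapezoidal AUC_0→5.25:
  [0→1.5]: (826.9+631.6)/2 × 1.5 = 1093.875
  [1.5→3.5]: (631.6+441.1)/2 × 2 = 1072.7
  [3.5→3.75]: (441.1+421.7)/2 × 0.25 = 107.85
  [3.75→4.75]: (421.7+352.4)/2 × 1 = 387.05
  [4.75→5.25]: (352.4+322.1)/2 × 0.5 = 168.625
  Sum = 2830.1 ng/mL·h
k_e = ln2 / t½ = 0.693147 / 3.86 = 0.1796 h^-1
Extrapolated tail: C_last / k_e = 322.1 / 0.1796 = 1793.430
AUC_0→∞ = 2830.1 + 1793.430 = 4623.53 ng/mL·h

AUC = 4620 ng/mL·h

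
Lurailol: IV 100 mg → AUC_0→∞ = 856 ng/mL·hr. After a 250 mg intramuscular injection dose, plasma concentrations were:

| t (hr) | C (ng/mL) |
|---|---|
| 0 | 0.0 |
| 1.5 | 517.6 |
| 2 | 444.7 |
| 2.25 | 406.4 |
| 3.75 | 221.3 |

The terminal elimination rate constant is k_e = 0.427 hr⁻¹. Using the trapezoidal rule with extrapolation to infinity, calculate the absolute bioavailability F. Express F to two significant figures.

F = 0.81

Trapezoidal AUC_0→3.75 (intramuscular injection):
  [0→1.5]: (0.0+517.6)/2 × 1.5 = 388.2
  [1.5→2]: (517.6+444.7)/2 × 0.5 = 240.575
  [2→2.25]: (444.7+406.4)/2 × 0.25 = 106.3875
  [2.25→3.75]: (406.4+221.3)/2 × 1.5 = 470.775
  Sum = 1205.9375 ng/mL·hr
Tail: C_last/k_e = 221.3/0.427 = 518.267
AUC_0→∞ (intramuscular injection) = 1205.9375 + 518.267 = 1724.2045 ng/mL·hr
F = (AUC_ev/D_ev)/(AUC_iv/D_iv) = (1724.2045/250)/(856/100) = 6.896818/8.56 = 0.8057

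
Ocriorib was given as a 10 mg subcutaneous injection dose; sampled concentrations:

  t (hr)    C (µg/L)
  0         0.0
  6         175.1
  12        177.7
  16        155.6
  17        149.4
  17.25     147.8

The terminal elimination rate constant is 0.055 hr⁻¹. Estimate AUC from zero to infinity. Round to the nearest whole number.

AUC = 5127 µg/L·hr

Trapezoidal AUC_0→17.25:
  [0→6]: (0.0+175.1)/2 × 6 = 525.3
  [6→12]: (175.1+177.7)/2 × 6 = 1058.4
  [12→16]: (177.7+155.6)/2 × 4 = 666.6
  [16→17]: (155.6+149.4)/2 × 1 = 152.5
  [17→17.25]: (149.4+147.8)/2 × 0.25 = 37.15
  Sum = 2439.95 µg/L·hr
Extrapolated tail: C_last / k_e = 147.8 / 0.055 = 2687.273
AUC_0→∞ = 2439.95 + 2687.273 = 5127.223 µg/L·hr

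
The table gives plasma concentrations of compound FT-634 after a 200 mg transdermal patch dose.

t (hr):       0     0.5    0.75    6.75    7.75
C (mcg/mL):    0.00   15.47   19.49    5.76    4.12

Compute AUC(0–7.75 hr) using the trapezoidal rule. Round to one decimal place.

AUC = 88.9 mcg/mL·hr

Trapezoidal AUC_0→7.75:
  [0→0.5]: (0.00+15.47)/2 × 0.5 = 3.8675
  [0.5→0.75]: (15.47+19.49)/2 × 0.25 = 4.37
  [0.75→6.75]: (19.49+5.76)/2 × 6 = 75.75
  [6.75→7.75]: (5.76+4.12)/2 × 1 = 4.94
  Sum = 88.9275 mcg/mL·hr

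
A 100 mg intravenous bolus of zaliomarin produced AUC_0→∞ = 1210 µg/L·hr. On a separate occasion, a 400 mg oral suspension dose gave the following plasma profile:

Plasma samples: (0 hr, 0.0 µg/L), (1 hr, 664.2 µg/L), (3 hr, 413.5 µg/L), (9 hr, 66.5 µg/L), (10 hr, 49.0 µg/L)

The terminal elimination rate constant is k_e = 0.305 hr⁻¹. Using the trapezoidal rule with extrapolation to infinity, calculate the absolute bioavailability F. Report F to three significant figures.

F = 0.634

Trapezoidal AUC_0→10 (oral suspension):
  [0→1]: (0.0+664.2)/2 × 1 = 332.1
  [1→3]: (664.2+413.5)/2 × 2 = 1077.7
  [3→9]: (413.5+66.5)/2 × 6 = 1440.0
  [9→10]: (66.5+49.0)/2 × 1 = 57.75
  Sum = 2907.55 µg/L·hr
Tail: C_last/k_e = 49.0/0.305 = 160.656
AUC_0→∞ (oral suspension) = 2907.55 + 160.656 = 3068.206 µg/L·hr
F = (AUC_ev/D_ev)/(AUC_iv/D_iv) = (3068.206/400)/(1210/100) = 7.670515/12.1 = 0.6339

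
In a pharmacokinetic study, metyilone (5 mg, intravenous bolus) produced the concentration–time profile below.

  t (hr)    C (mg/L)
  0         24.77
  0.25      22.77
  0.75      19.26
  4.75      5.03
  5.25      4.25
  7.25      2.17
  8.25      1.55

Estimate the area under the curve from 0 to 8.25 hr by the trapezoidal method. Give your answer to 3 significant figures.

Trapezoidal AUC_0→8.25:
  [0→0.25]: (24.77+22.77)/2 × 0.25 = 5.9425
  [0.25→0.75]: (22.77+19.26)/2 × 0.5 = 10.5075
  [0.75→4.75]: (19.26+5.03)/2 × 4 = 48.58
  [4.75→5.25]: (5.03+4.25)/2 × 0.5 = 2.32
  [5.25→7.25]: (4.25+2.17)/2 × 2 = 6.42
  [7.25→8.25]: (2.17+1.55)/2 × 1 = 1.86
  Sum = 75.63 mg/L·hr

AUC = 75.6 mg/L·hr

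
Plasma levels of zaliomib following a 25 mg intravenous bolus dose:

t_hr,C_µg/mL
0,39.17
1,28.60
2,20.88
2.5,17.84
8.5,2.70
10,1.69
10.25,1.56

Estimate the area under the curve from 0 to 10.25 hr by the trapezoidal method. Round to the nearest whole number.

AUC = 134 µg/mL·hr

Trapezoidal AUC_0→10.25:
  [0→1]: (39.17+28.60)/2 × 1 = 33.885
  [1→2]: (28.60+20.88)/2 × 1 = 24.74
  [2→2.5]: (20.88+17.84)/2 × 0.5 = 9.68
  [2.5→8.5]: (17.84+2.70)/2 × 6 = 61.62
  [8.5→10]: (2.70+1.69)/2 × 1.5 = 3.2925
  [10→10.25]: (1.69+1.56)/2 × 0.25 = 0.40625
  Sum = 133.62375 µg/mL·hr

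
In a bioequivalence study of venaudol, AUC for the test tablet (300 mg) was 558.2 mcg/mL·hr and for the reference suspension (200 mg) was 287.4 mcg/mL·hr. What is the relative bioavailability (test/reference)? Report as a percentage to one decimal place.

F_rel = 129.5%

F_rel = (AUC_test/D_test) / (AUC_ref/D_ref)
      = (558.2/300) / (287.4/200)
      = 1.86067 / 1.437 = 1.2948 = 129.48%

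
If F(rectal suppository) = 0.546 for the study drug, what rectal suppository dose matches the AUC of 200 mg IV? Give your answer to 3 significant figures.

D_rectal = 366 mg

For equal systemic exposure: F × D_ev = D_iv
D_ev = D_iv / F = 200 / 0.546 = 366.3 mg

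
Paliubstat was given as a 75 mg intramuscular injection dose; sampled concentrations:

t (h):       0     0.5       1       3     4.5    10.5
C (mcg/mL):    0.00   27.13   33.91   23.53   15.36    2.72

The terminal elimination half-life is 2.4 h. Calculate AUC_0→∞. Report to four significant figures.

Trapezoidal AUC_0→10.5:
  [0→0.5]: (0.00+27.13)/2 × 0.5 = 6.7825
  [0.5→1]: (27.13+33.91)/2 × 0.5 = 15.26
  [1→3]: (33.91+23.53)/2 × 2 = 57.44
  [3→4.5]: (23.53+15.36)/2 × 1.5 = 29.1675
  [4.5→10.5]: (15.36+2.72)/2 × 6 = 54.24
  Sum = 162.89 mcg/mL·h
k_e = ln2 / t½ = 0.693147 / 2.4 = 0.2888 h^-1
Extrapolated tail: C_last / k_e = 2.72 / 0.2888 = 9.418
AUC_0→∞ = 162.89 + 9.418 = 172.308 mcg/mL·h

AUC = 172.3 mcg/mL·h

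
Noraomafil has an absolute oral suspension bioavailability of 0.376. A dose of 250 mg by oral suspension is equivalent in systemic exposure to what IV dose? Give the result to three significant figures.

D_iv = 94.0 mg

Systemic exposure from an extravascular dose = F × D_ev, so the equivalent IV dose is F × D_ev.
D_iv = F × D_ev = 0.376 × 250 = 94 mg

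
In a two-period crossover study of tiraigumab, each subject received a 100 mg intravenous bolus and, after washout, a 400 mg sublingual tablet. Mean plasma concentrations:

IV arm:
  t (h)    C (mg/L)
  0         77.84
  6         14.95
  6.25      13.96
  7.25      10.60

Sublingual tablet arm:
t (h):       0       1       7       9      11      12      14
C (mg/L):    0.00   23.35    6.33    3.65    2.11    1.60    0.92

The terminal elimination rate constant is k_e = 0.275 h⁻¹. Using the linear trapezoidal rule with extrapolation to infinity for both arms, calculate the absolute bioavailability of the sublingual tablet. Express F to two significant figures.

Trapezoidal AUC_0→7.25 (IV):
  [0→6]: (77.84+14.95)/2 × 6 = 278.37
  [6→6.25]: (14.95+13.96)/2 × 0.25 = 3.61375
  [6.25→7.25]: (13.96+10.60)/2 × 1 = 12.28
  Sum = 294.26375 mg/L·h
IV tail: 10.60/0.275 = 38.545; AUC_iv,0→∞ = 294.26375 + 38.545 = 332.80875 mg/L·h
Trapezoidal AUC_0→14 (sublingual tablet):
  [0→1]: (0.00+23.35)/2 × 1 = 11.675
  [1→7]: (23.35+6.33)/2 × 6 = 89.04
  [7→9]: (6.33+3.65)/2 × 2 = 9.98
  [9→11]: (3.65+2.11)/2 × 2 = 5.76
  [11→12]: (2.11+1.60)/2 × 1 = 1.855
  [12→14]: (1.60+0.92)/2 × 2 = 2.52
  Sum = 120.83 mg/L·h
sublingual tablet tail: 0.92/0.275 = 3.345; AUC_ev,0→∞ = 120.83 + 3.345 = 124.175 mg/L·h
F = (AUC_ev/D_ev)/(AUC_iv/D_iv) = (124.175/400)/(332.80875/100) = 0.3104375/3.3280875 = 0.0933

F = 0.093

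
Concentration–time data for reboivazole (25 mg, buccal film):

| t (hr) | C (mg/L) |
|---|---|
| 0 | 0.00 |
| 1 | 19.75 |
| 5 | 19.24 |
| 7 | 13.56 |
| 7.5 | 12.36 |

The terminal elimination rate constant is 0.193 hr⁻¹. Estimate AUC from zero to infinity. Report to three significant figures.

Trapezoidal AUC_0→7.5:
  [0→1]: (0.00+19.75)/2 × 1 = 9.875
  [1→5]: (19.75+19.24)/2 × 4 = 77.98
  [5→7]: (19.24+13.56)/2 × 2 = 32.8
  [7→7.5]: (13.56+12.36)/2 × 0.5 = 6.48
  Sum = 127.135 mg/L·hr
Extrapolated tail: C_last / k_e = 12.36 / 0.193 = 64.041
AUC_0→∞ = 127.135 + 64.041 = 191.176 mg/L·hr

AUC = 191 mg/L·hr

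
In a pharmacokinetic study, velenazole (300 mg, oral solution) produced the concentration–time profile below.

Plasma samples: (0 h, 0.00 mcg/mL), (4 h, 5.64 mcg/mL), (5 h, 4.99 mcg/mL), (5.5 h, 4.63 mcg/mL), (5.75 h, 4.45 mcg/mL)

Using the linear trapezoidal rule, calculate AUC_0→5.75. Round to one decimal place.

AUC = 20.1 mcg/mL·h

Trapezoidal AUC_0→5.75:
  [0→4]: (0.00+5.64)/2 × 4 = 11.28
  [4→5]: (5.64+4.99)/2 × 1 = 5.315
  [5→5.5]: (4.99+4.63)/2 × 0.5 = 2.405
  [5.5→5.75]: (4.63+4.45)/2 × 0.25 = 1.135
  Sum = 20.135 mcg/mL·h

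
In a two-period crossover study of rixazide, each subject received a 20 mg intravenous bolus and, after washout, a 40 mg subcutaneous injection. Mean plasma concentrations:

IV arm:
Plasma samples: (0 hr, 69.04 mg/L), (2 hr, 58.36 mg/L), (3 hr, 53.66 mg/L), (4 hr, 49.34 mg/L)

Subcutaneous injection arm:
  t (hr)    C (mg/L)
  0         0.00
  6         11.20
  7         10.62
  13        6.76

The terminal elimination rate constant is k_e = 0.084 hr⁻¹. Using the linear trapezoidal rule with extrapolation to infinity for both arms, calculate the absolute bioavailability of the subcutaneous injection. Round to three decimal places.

Trapezoidal AUC_0→4 (IV):
  [0→2]: (69.04+58.36)/2 × 2 = 127.4
  [2→3]: (58.36+53.66)/2 × 1 = 56.01
  [3→4]: (53.66+49.34)/2 × 1 = 51.5
  Sum = 234.91 mg/L·hr
IV tail: 49.34/0.084 = 587.381; AUC_iv,0→∞ = 234.91 + 587.381 = 822.291 mg/L·hr
Trapezoidal AUC_0→13 (subcutaneous injection):
  [0→6]: (0.00+11.20)/2 × 6 = 33.6
  [6→7]: (11.20+10.62)/2 × 1 = 10.91
  [7→13]: (10.62+6.76)/2 × 6 = 52.14
  Sum = 96.65 mg/L·hr
subcutaneous injection tail: 6.76/0.084 = 80.476; AUC_ev,0→∞ = 96.65 + 80.476 = 177.126 mg/L·hr
F = (AUC_ev/D_ev)/(AUC_iv/D_iv) = (177.126/40)/(822.291/20) = 4.42815/41.11455 = 0.1077

F = 0.108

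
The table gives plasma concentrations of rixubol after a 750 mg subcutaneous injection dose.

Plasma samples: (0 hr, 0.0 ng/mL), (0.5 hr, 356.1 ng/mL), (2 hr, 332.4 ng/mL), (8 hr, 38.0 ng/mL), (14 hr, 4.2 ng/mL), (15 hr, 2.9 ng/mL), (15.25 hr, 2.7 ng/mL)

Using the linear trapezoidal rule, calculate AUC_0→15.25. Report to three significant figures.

AUC = 1850 ng/mL·hr

Trapezoidal AUC_0→15.25:
  [0→0.5]: (0.0+356.1)/2 × 0.5 = 89.025
  [0.5→2]: (356.1+332.4)/2 × 1.5 = 516.375
  [2→8]: (332.4+38.0)/2 × 6 = 1111.2
  [8→14]: (38.0+4.2)/2 × 6 = 126.6
  [14→15]: (4.2+2.9)/2 × 1 = 3.55
  [15→15.25]: (2.9+2.7)/2 × 0.25 = 0.7
  Sum = 1847.45 ng/mL·hr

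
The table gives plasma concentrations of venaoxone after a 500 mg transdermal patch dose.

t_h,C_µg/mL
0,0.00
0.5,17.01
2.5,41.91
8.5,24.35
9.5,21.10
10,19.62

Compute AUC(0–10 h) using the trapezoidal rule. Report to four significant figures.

Trapezoidal AUC_0→10:
  [0→0.5]: (0.00+17.01)/2 × 0.5 = 4.2525
  [0.5→2.5]: (17.01+41.91)/2 × 2 = 58.92
  [2.5→8.5]: (41.91+24.35)/2 × 6 = 198.78
  [8.5→9.5]: (24.35+21.10)/2 × 1 = 22.725
  [9.5→10]: (21.10+19.62)/2 × 0.5 = 10.18
  Sum = 294.8575 µg/mL·h

AUC = 294.9 µg/mL·h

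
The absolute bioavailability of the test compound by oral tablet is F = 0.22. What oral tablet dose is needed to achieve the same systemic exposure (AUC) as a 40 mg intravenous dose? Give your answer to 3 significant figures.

D_oral = 182 mg

For equal systemic exposure: F × D_ev = D_iv
D_ev = D_iv / F = 40 / 0.22 = 181.818 mg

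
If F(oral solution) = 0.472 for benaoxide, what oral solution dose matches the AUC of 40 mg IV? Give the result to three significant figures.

For equal systemic exposure: F × D_ev = D_iv
D_ev = D_iv / F = 40 / 0.472 = 84.7458 mg

D_oral = 84.7 mg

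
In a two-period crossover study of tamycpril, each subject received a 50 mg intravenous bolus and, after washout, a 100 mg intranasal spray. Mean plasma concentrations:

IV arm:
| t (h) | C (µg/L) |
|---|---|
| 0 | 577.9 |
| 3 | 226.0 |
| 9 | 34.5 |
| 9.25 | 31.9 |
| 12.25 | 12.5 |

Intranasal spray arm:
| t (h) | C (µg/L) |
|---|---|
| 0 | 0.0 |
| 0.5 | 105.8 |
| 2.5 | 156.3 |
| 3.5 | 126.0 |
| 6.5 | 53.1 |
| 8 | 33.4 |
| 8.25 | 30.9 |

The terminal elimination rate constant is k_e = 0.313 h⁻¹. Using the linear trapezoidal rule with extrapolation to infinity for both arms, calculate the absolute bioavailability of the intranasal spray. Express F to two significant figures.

Trapezoidal AUC_0→12.25 (IV):
  [0→3]: (577.9+226.0)/2 × 3 = 1205.85
  [3→9]: (226.0+34.5)/2 × 6 = 781.5
  [9→9.25]: (34.5+31.9)/2 × 0.25 = 8.3
  [9.25→12.25]: (31.9+12.5)/2 × 3 = 66.6
  Sum = 2062.25 µg/L·h
IV tail: 12.5/0.313 = 39.936; AUC_iv,0→∞ = 2062.25 + 39.936 = 2102.186 µg/L·h
Trapezoidal AUC_0→8.25 (intranasal spray):
  [0→0.5]: (0.0+105.8)/2 × 0.5 = 26.45
  [0.5→2.5]: (105.8+156.3)/2 × 2 = 262.1
  [2.5→3.5]: (156.3+126.0)/2 × 1 = 141.15
  [3.5→6.5]: (126.0+53.1)/2 × 3 = 268.65
  [6.5→8]: (53.1+33.4)/2 × 1.5 = 64.875
  [8→8.25]: (33.4+30.9)/2 × 0.25 = 8.0375
  Sum = 771.2625 µg/L·h
intranasal spray tail: 30.9/0.313 = 98.722; AUC_ev,0→∞ = 771.2625 + 98.722 = 869.9845 µg/L·h
F = (AUC_ev/D_ev)/(AUC_iv/D_iv) = (869.9845/100)/(2102.186/50) = 8.699845/42.04372 = 0.2069

F = 0.21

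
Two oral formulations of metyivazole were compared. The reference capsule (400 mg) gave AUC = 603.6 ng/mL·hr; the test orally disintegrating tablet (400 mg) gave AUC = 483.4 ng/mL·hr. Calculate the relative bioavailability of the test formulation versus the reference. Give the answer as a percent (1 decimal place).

F_rel = (AUC_test/D_test) / (AUC_ref/D_ref)
      = (483.4/400) / (603.6/400)
      = 1.2085 / 1.509 = 0.8009 = 80.09%

F_rel = 80.1%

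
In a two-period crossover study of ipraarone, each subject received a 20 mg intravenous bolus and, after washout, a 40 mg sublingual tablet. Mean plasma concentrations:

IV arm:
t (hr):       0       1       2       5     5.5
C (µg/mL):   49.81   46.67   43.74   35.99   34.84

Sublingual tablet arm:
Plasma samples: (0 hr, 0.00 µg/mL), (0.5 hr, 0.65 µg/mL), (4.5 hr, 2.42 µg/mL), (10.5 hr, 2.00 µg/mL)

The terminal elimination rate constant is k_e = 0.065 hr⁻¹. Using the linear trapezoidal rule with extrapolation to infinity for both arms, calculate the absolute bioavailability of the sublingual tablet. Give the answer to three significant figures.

Trapezoidal AUC_0→5.5 (IV):
  [0→1]: (49.81+46.67)/2 × 1 = 48.24
  [1→2]: (46.67+43.74)/2 × 1 = 45.205
  [2→5]: (43.74+35.99)/2 × 3 = 119.595
  [5→5.5]: (35.99+34.84)/2 × 0.5 = 17.7075
  Sum = 230.7475 µg/mL·hr
IV tail: 34.84/0.065 = 536.000; AUC_iv,0→∞ = 230.7475 + 536.000 = 766.7475 µg/mL·hr
Trapezoidal AUC_0→10.5 (sublingual tablet):
  [0→0.5]: (0.00+0.65)/2 × 0.5 = 0.1625
  [0.5→4.5]: (0.65+2.42)/2 × 4 = 6.14
  [4.5→10.5]: (2.42+2.00)/2 × 6 = 13.26
  Sum = 19.5625 µg/mL·hr
sublingual tablet tail: 2.00/0.065 = 30.769; AUC_ev,0→∞ = 19.5625 + 30.769 = 50.3315 µg/mL·hr
F = (AUC_ev/D_ev)/(AUC_iv/D_iv) = (50.3315/40)/(766.7475/20) = 1.2582875/38.337375 = 0.0328

F = 0.0328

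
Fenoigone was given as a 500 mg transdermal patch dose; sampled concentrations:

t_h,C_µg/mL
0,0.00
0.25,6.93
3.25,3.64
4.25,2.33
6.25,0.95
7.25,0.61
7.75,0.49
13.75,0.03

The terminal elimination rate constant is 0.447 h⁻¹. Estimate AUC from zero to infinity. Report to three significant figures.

AUC = 25.7 µg/mL·h

Trapezoidal AUC_0→13.75:
  [0→0.25]: (0.00+6.93)/2 × 0.25 = 0.86625
  [0.25→3.25]: (6.93+3.64)/2 × 3 = 15.855
  [3.25→4.25]: (3.64+2.33)/2 × 1 = 2.985
  [4.25→6.25]: (2.33+0.95)/2 × 2 = 3.28
  [6.25→7.25]: (0.95+0.61)/2 × 1 = 0.78
  [7.25→7.75]: (0.61+0.49)/2 × 0.5 = 0.275
  [7.75→13.75]: (0.49+0.03)/2 × 6 = 1.56
  Sum = 25.60125 µg/mL·h
Extrapolated tail: C_last / k_e = 0.03 / 0.447 = 0.067
AUC_0→∞ = 25.60125 + 0.067 = 25.66825 µg/mL·h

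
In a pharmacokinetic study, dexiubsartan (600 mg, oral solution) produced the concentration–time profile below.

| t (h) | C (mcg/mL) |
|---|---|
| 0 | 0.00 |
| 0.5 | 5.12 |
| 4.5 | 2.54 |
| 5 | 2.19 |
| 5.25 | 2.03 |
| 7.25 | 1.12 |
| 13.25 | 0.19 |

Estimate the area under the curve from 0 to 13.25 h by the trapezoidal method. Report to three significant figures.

Trapezoidal AUC_0→13.25:
  [0→0.5]: (0.00+5.12)/2 × 0.5 = 1.28
  [0.5→4.5]: (5.12+2.54)/2 × 4 = 15.32
  [4.5→5]: (2.54+2.19)/2 × 0.5 = 1.1825
  [5→5.25]: (2.19+2.03)/2 × 0.25 = 0.5275
  [5.25→7.25]: (2.03+1.12)/2 × 2 = 3.15
  [7.25→13.25]: (1.12+0.19)/2 × 6 = 3.93
  Sum = 25.39 mcg/mL·h

AUC = 25.4 mcg/mL·h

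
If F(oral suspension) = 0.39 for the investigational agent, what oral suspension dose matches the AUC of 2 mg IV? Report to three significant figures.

For equal systemic exposure: F × D_ev = D_iv
D_ev = D_iv / F = 2 / 0.39 = 5.12821 mg

D_oral = 5.13 mg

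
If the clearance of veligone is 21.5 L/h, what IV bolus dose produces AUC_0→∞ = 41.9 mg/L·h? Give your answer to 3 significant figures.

Dose_iv = CL × AUC_0→∞
     = 21.5 × 41.9 = 900.85 mg

Dose = 901 mg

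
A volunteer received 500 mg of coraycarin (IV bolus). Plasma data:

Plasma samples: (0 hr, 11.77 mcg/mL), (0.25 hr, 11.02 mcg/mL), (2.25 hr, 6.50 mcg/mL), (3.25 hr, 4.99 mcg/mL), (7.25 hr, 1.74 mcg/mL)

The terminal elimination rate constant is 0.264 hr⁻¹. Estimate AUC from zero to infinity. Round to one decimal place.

AUC = 46.2 mcg/mL·hr

Trapezoidal AUC_0→7.25:
  [0→0.25]: (11.77+11.02)/2 × 0.25 = 2.84875
  [0.25→2.25]: (11.02+6.50)/2 × 2 = 17.52
  [2.25→3.25]: (6.50+4.99)/2 × 1 = 5.745
  [3.25→7.25]: (4.99+1.74)/2 × 4 = 13.46
  Sum = 39.57375 mcg/mL·hr
Extrapolated tail: C_last / k_e = 1.74 / 0.264 = 6.591
AUC_0→∞ = 39.57375 + 6.591 = 46.16475 mcg/mL·hr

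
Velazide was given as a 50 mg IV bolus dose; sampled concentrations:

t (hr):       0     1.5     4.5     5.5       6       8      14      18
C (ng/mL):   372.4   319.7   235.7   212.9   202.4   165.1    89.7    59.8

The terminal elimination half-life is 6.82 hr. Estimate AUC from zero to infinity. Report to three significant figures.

Trapezoidal AUC_0→18:
  [0→1.5]: (372.4+319.7)/2 × 1.5 = 519.075
  [1.5→4.5]: (319.7+235.7)/2 × 3 = 833.1
  [4.5→5.5]: (235.7+212.9)/2 × 1 = 224.3
  [5.5→6]: (212.9+202.4)/2 × 0.5 = 103.825
  [6→8]: (202.4+165.1)/2 × 2 = 367.5
  [8→14]: (165.1+89.7)/2 × 6 = 764.4
  [14→18]: (89.7+59.8)/2 × 4 = 299.0
  Sum = 3111.2 ng/mL·hr
k_e = ln2 / t½ = 0.693147 / 6.82 = 0.1016 hr^-1
Extrapolated tail: C_last / k_e = 59.8 / 0.1016 = 588.583
AUC_0→∞ = 3111.2 + 588.583 = 3699.783 ng/mL·hr

AUC = 3700 ng/mL·hr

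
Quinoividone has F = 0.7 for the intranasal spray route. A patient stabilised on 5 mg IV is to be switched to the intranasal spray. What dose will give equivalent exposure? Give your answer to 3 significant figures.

D_intranasal = 7.14 mg

For equal systemic exposure: F × D_ev = D_iv
D_ev = D_iv / F = 5 / 0.7 = 7.14286 mg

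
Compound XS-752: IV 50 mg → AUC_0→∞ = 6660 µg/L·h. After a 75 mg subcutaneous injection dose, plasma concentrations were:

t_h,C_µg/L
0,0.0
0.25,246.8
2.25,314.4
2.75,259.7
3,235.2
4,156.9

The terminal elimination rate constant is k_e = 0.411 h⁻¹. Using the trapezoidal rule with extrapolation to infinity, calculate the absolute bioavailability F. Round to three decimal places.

Trapezoidal AUC_0→4 (subcutaneous injection):
  [0→0.25]: (0.0+246.8)/2 × 0.25 = 30.85
  [0.25→2.25]: (246.8+314.4)/2 × 2 = 561.2
  [2.25→2.75]: (314.4+259.7)/2 × 0.5 = 143.525
  [2.75→3]: (259.7+235.2)/2 × 0.25 = 61.8625
  [3→4]: (235.2+156.9)/2 × 1 = 196.05
  Sum = 993.4875 µg/L·h
Tail: C_last/k_e = 156.9/0.411 = 381.752
AUC_0→∞ (subcutaneous injection) = 993.4875 + 381.752 = 1375.2395 µg/L·h
F = (AUC_ev/D_ev)/(AUC_iv/D_iv) = (1375.2395/75)/(6660/50) = 18.3365/133.2 = 0.1377

F = 0.138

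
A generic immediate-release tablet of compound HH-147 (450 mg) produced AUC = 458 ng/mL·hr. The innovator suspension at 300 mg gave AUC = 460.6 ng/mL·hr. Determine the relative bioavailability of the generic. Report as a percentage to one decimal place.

F_rel = (AUC_test/D_test) / (AUC_ref/D_ref)
      = (458/450) / (460.6/300)
      = 1.01778 / 1.53533 = 0.6629 = 66.29%

F_rel = 66.3%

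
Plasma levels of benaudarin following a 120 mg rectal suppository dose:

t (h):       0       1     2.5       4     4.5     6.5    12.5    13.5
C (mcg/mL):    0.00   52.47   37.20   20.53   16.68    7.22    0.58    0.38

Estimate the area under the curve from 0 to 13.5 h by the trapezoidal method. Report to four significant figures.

Trapezoidal AUC_0→13.5:
  [0→1]: (0.00+52.47)/2 × 1 = 26.235
  [1→2.5]: (52.47+37.20)/2 × 1.5 = 67.2525
  [2.5→4]: (37.20+20.53)/2 × 1.5 = 43.2975
  [4→4.5]: (20.53+16.68)/2 × 0.5 = 9.3025
  [4.5→6.5]: (16.68+7.22)/2 × 2 = 23.9
  [6.5→12.5]: (7.22+0.58)/2 × 6 = 23.4
  [12.5→13.5]: (0.58+0.38)/2 × 1 = 0.48
  Sum = 193.8675 mcg/mL·h

AUC = 193.9 mcg/mL·h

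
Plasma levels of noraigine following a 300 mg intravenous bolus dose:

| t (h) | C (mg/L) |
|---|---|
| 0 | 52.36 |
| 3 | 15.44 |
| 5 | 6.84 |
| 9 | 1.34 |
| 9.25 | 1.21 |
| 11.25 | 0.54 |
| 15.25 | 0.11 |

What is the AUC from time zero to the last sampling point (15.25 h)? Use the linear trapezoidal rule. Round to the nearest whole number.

AUC = 144 mg/L·h

Trapezoidal AUC_0→15.25:
  [0→3]: (52.36+15.44)/2 × 3 = 101.7
  [3→5]: (15.44+6.84)/2 × 2 = 22.28
  [5→9]: (6.84+1.34)/2 × 4 = 16.36
  [9→9.25]: (1.34+1.21)/2 × 0.25 = 0.31875
  [9.25→11.25]: (1.21+0.54)/2 × 2 = 1.75
  [11.25→15.25]: (0.54+0.11)/2 × 4 = 1.3
  Sum = 143.70875 mg/L·h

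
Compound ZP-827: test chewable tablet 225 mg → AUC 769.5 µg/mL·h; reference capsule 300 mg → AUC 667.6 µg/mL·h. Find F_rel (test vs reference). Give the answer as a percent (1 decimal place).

F_rel = 153.7%

F_rel = (AUC_test/D_test) / (AUC_ref/D_ref)
      = (769.5/225) / (667.6/300)
      = 3.42 / 2.22533 = 1.5369 = 153.69%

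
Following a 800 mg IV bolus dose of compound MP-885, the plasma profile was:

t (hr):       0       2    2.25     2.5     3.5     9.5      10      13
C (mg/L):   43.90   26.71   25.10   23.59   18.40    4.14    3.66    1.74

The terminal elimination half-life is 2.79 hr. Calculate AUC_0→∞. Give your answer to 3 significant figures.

AUC = 189 mg/L·hr

Trapezoidal AUC_0→13:
  [0→2]: (43.90+26.71)/2 × 2 = 70.61
  [2→2.25]: (26.71+25.10)/2 × 0.25 = 6.47625
  [2.25→2.5]: (25.10+23.59)/2 × 0.25 = 6.08625
  [2.5→3.5]: (23.59+18.40)/2 × 1 = 20.995
  [3.5→9.5]: (18.40+4.14)/2 × 6 = 67.62
  [9.5→10]: (4.14+3.66)/2 × 0.5 = 1.95
  [10→13]: (3.66+1.74)/2 × 3 = 8.1
  Sum = 181.8375 mg/L·hr
k_e = ln2 / t½ = 0.693147 / 2.79 = 0.2484 hr^-1
Extrapolated tail: C_last / k_e = 1.74 / 0.2484 = 7.005
AUC_0→∞ = 181.8375 + 7.005 = 188.8425 mg/L·hr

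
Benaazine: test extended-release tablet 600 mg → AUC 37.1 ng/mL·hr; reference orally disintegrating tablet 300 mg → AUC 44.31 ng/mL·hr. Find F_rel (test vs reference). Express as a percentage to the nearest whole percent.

F_rel = (AUC_test/D_test) / (AUC_ref/D_ref)
      = (37.1/600) / (44.31/300)
      = 0.0618333 / 0.1477 = 0.4186 = 41.86%

F_rel = 42%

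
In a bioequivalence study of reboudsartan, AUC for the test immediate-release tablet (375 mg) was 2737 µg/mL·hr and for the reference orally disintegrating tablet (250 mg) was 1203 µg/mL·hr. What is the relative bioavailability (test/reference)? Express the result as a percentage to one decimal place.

F_rel = (AUC_test/D_test) / (AUC_ref/D_ref)
      = (2737/375) / (1203/250)
      = 7.29867 / 4.812 = 1.5168 = 151.68%

F_rel = 151.7%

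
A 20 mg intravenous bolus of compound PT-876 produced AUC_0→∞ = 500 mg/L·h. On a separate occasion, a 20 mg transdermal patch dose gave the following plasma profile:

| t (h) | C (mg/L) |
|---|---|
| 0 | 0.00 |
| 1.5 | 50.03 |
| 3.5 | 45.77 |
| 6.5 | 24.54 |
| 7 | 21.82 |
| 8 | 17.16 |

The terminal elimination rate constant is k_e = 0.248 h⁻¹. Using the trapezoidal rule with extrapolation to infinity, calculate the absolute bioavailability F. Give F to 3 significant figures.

F = 0.678

Trapezoidal AUC_0→8 (transdermal patch):
  [0→1.5]: (0.00+50.03)/2 × 1.5 = 37.5225
  [1.5→3.5]: (50.03+45.77)/2 × 2 = 95.8
  [3.5→6.5]: (45.77+24.54)/2 × 3 = 105.465
  [6.5→7]: (24.54+21.82)/2 × 0.5 = 11.59
  [7→8]: (21.82+17.16)/2 × 1 = 19.49
  Sum = 269.8675 mg/L·h
Tail: C_last/k_e = 17.16/0.248 = 69.194
AUC_0→∞ (transdermal patch) = 269.8675 + 69.194 = 339.0615 mg/L·h
F = (AUC_ev/D_ev)/(AUC_iv/D_iv) = (339.0615/20)/(500/20) = 16.953075/25 = 0.6781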